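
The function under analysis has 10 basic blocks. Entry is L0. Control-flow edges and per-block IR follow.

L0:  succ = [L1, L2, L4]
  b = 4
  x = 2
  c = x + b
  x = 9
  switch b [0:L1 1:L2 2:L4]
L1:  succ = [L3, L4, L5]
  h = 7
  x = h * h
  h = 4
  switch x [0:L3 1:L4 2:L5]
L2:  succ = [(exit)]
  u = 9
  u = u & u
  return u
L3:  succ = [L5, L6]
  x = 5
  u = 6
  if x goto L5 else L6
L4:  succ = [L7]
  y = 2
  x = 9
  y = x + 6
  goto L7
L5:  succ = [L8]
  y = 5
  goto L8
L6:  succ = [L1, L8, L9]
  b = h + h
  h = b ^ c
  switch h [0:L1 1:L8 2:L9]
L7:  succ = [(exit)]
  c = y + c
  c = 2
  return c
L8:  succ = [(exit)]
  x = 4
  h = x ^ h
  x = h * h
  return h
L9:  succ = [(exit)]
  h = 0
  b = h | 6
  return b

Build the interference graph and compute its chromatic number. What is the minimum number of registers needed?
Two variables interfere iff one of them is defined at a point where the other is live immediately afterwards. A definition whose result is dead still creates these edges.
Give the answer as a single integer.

Block summaries:
  L0 def {b,c,x} use ∅
  L1 def {h,x} use ∅
  L2 def {u} use ∅
  L3 def {u,x} use ∅
  L4 def {x,y} use ∅
  L5 def {y} use ∅
  L6 def {b,h} use {c,h}
  L7 def {c} use {c,y}
  L8 def {h,x} use {h}
  L9 def {b,h} use ∅

Live sets:
  L0 li=∅ lo={c}
  L1 li={c} lo={c,h}
  L2 li=∅ lo=∅
  L3 li={c,h} lo={c,h}
  L4 li={c} lo={c,y}
  L5 li={h} lo={h}
  L6 li={c,h} lo={c,h}
  L7 li={c,y} lo=∅
  L8 li={h} lo=∅
  L9 li=∅ lo=∅

Interference:
  b: {c,x}
  c: {b,h,u,x,y}
  h: {c,u,x,y}
  u: {c,h,x}
  x: {b,c,h,u}
  y: {c,h}

Chromatic number:
  clique {c,h,u,x} ⇒ need ≥ 4
  assign b→r1 c→r0 h→r1 u→r3 x→r2 y→r2 — no edge inside a register ⇒ χ ≤ 4
  χ = 4

Answer: 4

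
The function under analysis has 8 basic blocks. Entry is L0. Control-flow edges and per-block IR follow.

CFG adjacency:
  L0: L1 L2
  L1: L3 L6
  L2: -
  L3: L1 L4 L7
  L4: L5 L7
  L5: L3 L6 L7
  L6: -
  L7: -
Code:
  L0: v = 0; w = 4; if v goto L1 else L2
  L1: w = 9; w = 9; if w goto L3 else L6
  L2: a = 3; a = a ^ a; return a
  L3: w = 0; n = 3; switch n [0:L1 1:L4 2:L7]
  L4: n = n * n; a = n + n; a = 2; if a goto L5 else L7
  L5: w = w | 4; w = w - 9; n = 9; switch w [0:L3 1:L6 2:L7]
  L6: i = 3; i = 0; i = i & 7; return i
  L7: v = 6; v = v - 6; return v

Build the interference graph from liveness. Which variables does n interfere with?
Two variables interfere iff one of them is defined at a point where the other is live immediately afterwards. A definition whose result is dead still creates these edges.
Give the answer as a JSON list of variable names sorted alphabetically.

def/use:
  L0 def {v,w} use ∅
  L1 def {w} use ∅
  L2 def {a} use ∅
  L3 def {n,w} use ∅
  L4 def {a,n} use {n}
  L5 def {n,w} use {w}
  L6 def {i} use ∅
  L7 def {v} use ∅

Liveness:
  L0 li=∅ lo=∅
  L1 li=∅ lo=∅
  L2 li=∅ lo=∅
  L3 li=∅ lo={n,w}
  L4 li={n,w} lo={w}
  L5 li={w} lo=∅
  L6 li=∅ lo=∅
  L7 li=∅ lo=∅

Conflict graph:
  a — {w}
  i — ∅
  n — {w}
  v — {w}
  w — {a,n,v}

N(n) = ["w"]

Answer: ["w"]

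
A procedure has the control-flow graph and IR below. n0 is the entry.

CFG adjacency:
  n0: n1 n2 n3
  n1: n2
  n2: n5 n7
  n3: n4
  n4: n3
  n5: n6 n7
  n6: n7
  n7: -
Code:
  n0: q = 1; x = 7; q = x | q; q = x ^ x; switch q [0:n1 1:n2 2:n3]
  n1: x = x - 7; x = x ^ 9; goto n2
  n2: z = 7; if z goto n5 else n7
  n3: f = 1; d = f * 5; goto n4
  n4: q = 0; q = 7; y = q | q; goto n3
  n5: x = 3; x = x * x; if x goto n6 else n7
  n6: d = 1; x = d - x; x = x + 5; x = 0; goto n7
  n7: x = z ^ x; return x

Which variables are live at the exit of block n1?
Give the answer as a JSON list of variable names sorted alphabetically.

Answer: ["x"]

Working:
Per-block:
  n0 def {q,x} use ∅
  n1 def {x} use {x}
  n2 def {z} use ∅
  n3 def {d,f} use ∅
  n4 def {q,y} use ∅
  n5 def {x} use ∅
  n6 def {d,x} use {x}
  n7 def {x} use {x,z}

Backward fixpoint:
  n0 li=∅ lo={x}
  n1 li={x} lo={x}
  n2 li={x} lo={x,z}
  n3 li=∅ lo=∅
  n4 li=∅ lo=∅
  n5 li={z} lo={x,z}
  n6 li={x,z} lo={x,z}
  n7 li={x,z} lo=∅

live-out(n1) = ["x"]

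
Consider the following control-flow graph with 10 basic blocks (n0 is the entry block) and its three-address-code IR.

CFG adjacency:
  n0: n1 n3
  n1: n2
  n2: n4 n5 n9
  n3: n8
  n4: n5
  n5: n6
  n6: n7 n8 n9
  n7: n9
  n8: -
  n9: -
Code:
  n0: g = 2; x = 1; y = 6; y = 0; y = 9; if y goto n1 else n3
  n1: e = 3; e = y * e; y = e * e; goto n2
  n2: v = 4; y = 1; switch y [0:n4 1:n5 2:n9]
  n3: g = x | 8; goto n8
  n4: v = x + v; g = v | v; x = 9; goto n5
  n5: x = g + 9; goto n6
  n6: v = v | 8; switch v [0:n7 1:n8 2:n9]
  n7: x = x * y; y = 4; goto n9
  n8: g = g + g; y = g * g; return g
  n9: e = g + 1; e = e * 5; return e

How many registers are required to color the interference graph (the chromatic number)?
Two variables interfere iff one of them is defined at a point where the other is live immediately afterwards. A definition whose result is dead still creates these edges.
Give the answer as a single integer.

Per-block:
  n0: {g,x,y} / ∅
  n1: {e,y} / {y}
  n2: {v,y} / ∅
  n3: {g} / {x}
  n4: {g,v,x} / {v,x}
  n5: {x} / {g}
  n6: {v} / {v}
  n7: {x,y} / {x,y}
  n8: {g,y} / {g}
  n9: {e} / {g}

Liveness:
  live n0: ∅→{g,x,y}
  live n1: {g,x,y}→{g,x}
  live n2: {g,x}→{g,v,x,y}
  live n3: {x}→{g}
  live n4: {v,x,y}→{g,v,y}
  live n5: {g,v,y}→{g,v,x,y}
  live n6: {g,v,x,y}→{g,x,y}
  live n7: {g,x,y}→{g}
  live n8: {g}→∅
  live n9: {g}→∅

Conflict graph:
  e: {g,x,y}
  g: {e,v,x,y}
  v: {g,x,y}
  x: {e,g,v,y}
  y: {e,g,v,x}

Registers:
  clique {e,g,x,y} ⇒ need ≥ 4
  4-colouring: c0={g}  c1={x}  c2={y}  c3={e,v}
  χ = 4

Answer: 4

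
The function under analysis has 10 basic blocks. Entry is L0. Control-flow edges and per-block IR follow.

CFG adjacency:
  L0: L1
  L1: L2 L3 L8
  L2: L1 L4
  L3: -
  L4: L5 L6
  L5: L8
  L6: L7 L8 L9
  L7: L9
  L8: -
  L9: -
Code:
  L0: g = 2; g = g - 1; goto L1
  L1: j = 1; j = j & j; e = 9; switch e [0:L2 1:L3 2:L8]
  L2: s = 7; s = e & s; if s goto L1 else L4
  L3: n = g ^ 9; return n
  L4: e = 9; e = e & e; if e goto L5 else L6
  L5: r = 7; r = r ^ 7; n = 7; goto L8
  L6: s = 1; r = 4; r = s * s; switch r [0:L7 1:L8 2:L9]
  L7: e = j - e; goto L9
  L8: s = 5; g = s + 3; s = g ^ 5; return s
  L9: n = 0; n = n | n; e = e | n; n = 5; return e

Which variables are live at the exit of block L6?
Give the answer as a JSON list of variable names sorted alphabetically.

Answer: ["e", "j"]

Derivation:
def/use:
  L0 def {g} use ∅
  L1 def {e,j} use ∅
  L2 def {s} use {e}
  L3 def {n} use {g}
  L4 def {e} use ∅
  L5 def {n,r} use ∅
  L6 def {r,s} use ∅
  L7 def {e} use {e,j}
  L8 def {g,s} use ∅
  L9 def {e,n} use {e}

Live sets:
  L0 li=∅ lo={g}
  L1 li={g} lo={e,g,j}
  L2 li={e,g,j} lo={g,j}
  L3 li={g} lo=∅
  L4 li={j} lo={e,j}
  L5 li=∅ lo=∅
  L6 li={e,j} lo={e,j}
  L7 li={e,j} lo={e}
  L8 li=∅ lo=∅
  L9 li={e} lo=∅

live-out(L6) = ["e", "j"]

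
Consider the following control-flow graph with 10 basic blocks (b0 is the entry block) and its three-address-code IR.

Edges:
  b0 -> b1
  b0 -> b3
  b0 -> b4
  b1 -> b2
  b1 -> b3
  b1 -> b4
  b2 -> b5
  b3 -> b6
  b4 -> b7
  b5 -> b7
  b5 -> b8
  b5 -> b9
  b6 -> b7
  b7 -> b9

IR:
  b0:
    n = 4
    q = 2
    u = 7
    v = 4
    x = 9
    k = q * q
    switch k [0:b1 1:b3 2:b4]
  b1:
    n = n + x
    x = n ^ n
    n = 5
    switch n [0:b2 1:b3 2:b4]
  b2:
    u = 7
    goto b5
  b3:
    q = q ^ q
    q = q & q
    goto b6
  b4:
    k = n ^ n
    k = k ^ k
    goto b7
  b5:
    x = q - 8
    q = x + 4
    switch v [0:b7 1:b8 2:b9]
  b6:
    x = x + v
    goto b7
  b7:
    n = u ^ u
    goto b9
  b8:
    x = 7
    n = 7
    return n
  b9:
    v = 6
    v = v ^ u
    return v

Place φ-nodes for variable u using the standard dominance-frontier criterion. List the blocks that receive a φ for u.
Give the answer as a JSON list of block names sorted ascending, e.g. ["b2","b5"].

idom tree: b1←b0 b2←b1 b3←b0 b4←b0 b5←b2 b6←b3 b7←b0 b8←b5 b9←b0
Dom at joins:
  b3: preds {b0,b1}: {b0} ∩ {b0,b1} = {b0}; idom=b0
  b4: preds {b0,b1}: {b0} ∩ {b0,b1} = {b0}; idom=b0
  b7: preds {b4,b5,b6}: {b0,b4} ∩ {b0,b1,b2,b5} ∩ {b0,b3,b6} = {b0}; idom=b0
  b9: preds {b5,b7}: {b0,b1,b2,b5} ∩ {b0,b7} = {b0}; idom=b0

DF walk-up:
  join b3 pred b0: · stop@b0
  join b3 pred b1: b1 stop@b0
  join b4 pred b0: · stop@b0
  join b4 pred b1: b1 stop@b0
  join b7 pred b4: b4 stop@b0
  join b7 pred b5: b5→b2→b1 stop@b0
  join b7 pred b6: b6→b3 stop@b0
  join b9 pred b5: b5→b2→b1 stop@b0
  join b9 pred b7: b7 stop@b0
  b0 → ∅
  b1 → {b3,b4,b7,b9}
  b2 → {b7,b9}
  b3 → {b7}
  b4 → {b7}
  b5 → {b7,b9}
  b6 → {b7}
  b7 → {b9}
  b8 → ∅
  b9 → ∅

φ for u: defs {b0,b2}
  DF⁺ = {b7,b9}

Answer: ["b7", "b9"]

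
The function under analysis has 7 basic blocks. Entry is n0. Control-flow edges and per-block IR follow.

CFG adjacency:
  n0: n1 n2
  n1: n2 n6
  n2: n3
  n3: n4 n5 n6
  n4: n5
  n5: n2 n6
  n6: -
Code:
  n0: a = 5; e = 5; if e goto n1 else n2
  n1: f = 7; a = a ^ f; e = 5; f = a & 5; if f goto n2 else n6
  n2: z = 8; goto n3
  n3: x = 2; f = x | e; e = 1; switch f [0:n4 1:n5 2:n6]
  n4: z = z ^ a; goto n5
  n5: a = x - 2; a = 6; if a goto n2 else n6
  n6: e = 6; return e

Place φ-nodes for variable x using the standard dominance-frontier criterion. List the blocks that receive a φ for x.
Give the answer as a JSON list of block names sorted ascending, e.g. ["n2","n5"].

idom tree: n1←n0 n2←n0 n3←n2 n4←n3 n5←n3 n6←n0
Dom at joins:
  n2: preds {n0,n1,n5}: {n0} ∩ {n0,n1} ∩ {n0,n2,n3,n5} = {n0}; idom=n0
  n5: preds {n3,n4}: {n0,n2,n3} ∩ {n0,n2,n3,n4} = {n0,n2,n3}; idom=n3
  n6: preds {n1,n3,n5}: {n0,n1} ∩ {n0,n2,n3} ∩ {n0,n2,n3,n5} = {n0}; idom=n0

Frontier:
  n2←n0: walk · to n0
  n2←n1: walk n1 to n0
  n2←n5: walk n5→n3→n2 to n0
  n5←n3: walk · to n3
  n5←n4: walk n4 to n3
  n6←n1: walk n1 to n0
  n6←n3: walk n3→n2 to n0
  n6←n5: walk n5→n3→n2 to n0
  n0 → ∅
  n1 → {n2,n6}
  n2 → {n2,n6}
  n3 → {n2,n6}
  n4 → {n5}
  n5 → {n2,n6}
  n6 → ∅

φ for x: defs {n3}
  DF⁺ = {n2,n6}

Answer: ["n2", "n6"]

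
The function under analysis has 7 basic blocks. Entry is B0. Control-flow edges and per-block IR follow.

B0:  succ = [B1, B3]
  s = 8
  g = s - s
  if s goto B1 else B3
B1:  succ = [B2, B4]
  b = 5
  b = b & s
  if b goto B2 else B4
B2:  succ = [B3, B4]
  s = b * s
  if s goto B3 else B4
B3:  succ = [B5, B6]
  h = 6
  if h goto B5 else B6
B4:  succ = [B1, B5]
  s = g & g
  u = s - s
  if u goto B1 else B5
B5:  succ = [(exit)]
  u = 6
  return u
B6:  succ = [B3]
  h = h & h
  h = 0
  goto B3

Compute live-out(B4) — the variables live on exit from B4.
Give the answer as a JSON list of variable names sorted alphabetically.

Block summaries:
  B0 def {g,s} use ∅
  B1 def {b} use {s}
  B2 def {s} use {b,s}
  B3 def {h} use ∅
  B4 def {s,u} use {g}
  B5 def {u} use ∅
  B6 def {h} use {h}

Live sets:
  B0 li=∅ lo={g,s}
  B1 li={g,s} lo={b,g,s}
  B2 li={b,g,s} lo={g}
  B3 li=∅ lo={h}
  B4 li={g} lo={g,s}
  B5 li=∅ lo=∅
  B6 li={h} lo=∅

live-out(B4) = ["g", "s"]

Answer: ["g", "s"]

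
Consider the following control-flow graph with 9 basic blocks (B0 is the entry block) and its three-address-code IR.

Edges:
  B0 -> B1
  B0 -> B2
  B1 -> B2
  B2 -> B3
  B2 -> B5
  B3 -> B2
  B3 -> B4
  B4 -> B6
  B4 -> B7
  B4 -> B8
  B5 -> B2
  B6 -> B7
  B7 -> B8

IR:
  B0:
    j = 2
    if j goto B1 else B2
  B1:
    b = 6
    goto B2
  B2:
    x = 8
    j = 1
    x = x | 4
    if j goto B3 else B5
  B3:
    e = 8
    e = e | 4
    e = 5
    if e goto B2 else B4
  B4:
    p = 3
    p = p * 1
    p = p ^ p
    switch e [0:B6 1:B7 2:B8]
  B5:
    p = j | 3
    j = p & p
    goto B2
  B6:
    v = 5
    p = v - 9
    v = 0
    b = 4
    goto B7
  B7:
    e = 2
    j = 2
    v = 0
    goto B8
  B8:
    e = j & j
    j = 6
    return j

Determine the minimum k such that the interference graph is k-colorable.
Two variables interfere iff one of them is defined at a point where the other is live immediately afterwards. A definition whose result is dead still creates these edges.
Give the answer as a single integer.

def/use:
  B0 def {j} use ∅
  B1 def {b} use ∅
  B2 def {j,x} use ∅
  B3 def {e} use ∅
  B4 def {p} use {e}
  B5 def {j,p} use {j}
  B6 def {b,p,v} use ∅
  B7 def {e,j,v} use ∅
  B8 def {e,j} use {j}

Live sets:
  B0: in=∅ out=∅
  B1: in=∅ out=∅
  B2: in=∅ out={j}
  B3: in={j} out={e,j}
  B4: in={e,j} out={j}
  B5: in={j} out=∅
  B6: in=∅ out=∅
  B7: in=∅ out={j}
  B8: in={j} out=∅

Conflict graph:
  b↔∅
  e↔{j,p}
  j↔{e,p,v,x}
  p↔{e,j}
  v↔{j}
  x↔{j}

Registers:
  clique {e,j,p} ⇒ need ≥ 3
  3-colouring: r0={b,j}  r1={e,v,x}  r2={p}
  χ = 3

Answer: 3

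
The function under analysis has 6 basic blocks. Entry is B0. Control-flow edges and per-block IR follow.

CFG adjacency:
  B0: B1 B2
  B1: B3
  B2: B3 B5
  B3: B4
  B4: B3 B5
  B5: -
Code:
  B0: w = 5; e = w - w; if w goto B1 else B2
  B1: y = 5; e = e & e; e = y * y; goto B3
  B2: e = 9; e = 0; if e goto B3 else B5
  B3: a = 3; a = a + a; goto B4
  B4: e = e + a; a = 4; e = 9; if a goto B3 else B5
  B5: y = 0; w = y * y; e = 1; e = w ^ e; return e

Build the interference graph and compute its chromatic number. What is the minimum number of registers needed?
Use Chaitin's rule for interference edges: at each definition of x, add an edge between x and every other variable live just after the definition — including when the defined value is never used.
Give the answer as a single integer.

Block summaries:
  B0: {e,w} / ∅
  B1: {e,y} / {e}
  B2: {e} / ∅
  B3: {a} / ∅
  B4: {a,e} / {a,e}
  B5: {e,w,y} / ∅

Liveness:
  B0: in=∅ out={e}
  B1: in={e} out={e}
  B2: in=∅ out={e}
  B3: in={e} out={a,e}
  B4: in={a,e} out={e}
  B5: in=∅ out=∅

Conflict graph:
  a↔{e}
  e↔{a,w,y}
  w↔{e}
  y↔{e}

Colouring:
  clique {a,e} ⇒ need ≥ 2
  2-colouring: c0={e}  c1={a,w,y}
  χ = 2

Answer: 2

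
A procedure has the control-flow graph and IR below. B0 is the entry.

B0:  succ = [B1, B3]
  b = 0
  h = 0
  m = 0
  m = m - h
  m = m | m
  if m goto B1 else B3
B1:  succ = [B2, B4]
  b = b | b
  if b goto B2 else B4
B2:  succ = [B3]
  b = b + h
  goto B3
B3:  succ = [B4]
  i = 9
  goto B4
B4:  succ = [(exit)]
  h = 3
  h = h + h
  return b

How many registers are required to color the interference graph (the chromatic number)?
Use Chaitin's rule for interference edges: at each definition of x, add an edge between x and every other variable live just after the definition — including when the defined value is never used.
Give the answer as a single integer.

Per-block:
  B0: {b,h,m} / ∅
  B1: {b} / {b}
  B2: {b} / {b,h}
  B3: {i} / ∅
  B4: {h} / {b}

Live sets:
  B0: in=∅ out={b,h}
  B1: in={b,h} out={b,h}
  B2: in={b,h} out={b}
  B3: in={b} out={b}
  B4: in={b} out=∅

Interfere edges:
  b↔{h,i,m}
  h↔{b,m}
  i↔{b}
  m↔{b,h}

Registers:
  lower bound: {b,h,m} mutually conflict ⇒ χ ≥ 3
  assign b→R0 h→R1 i→R1 m→R2 — no edge inside a register ⇒ χ ≤ 3
  χ = 3

Answer: 3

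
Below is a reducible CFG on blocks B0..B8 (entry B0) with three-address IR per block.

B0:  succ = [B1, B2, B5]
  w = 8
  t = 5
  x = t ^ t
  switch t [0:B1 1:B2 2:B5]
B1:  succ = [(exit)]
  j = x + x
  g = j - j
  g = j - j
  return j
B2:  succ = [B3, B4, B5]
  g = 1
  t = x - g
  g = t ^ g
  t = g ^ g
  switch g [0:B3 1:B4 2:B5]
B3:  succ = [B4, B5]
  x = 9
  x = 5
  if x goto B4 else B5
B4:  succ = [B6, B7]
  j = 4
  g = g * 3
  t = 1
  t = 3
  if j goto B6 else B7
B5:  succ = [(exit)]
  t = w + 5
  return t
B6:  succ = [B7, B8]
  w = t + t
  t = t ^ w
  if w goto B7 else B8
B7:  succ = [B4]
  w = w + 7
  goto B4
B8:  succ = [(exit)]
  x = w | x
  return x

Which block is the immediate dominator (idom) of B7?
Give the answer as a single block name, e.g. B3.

idom tree: B1←B0 B2←B0 B3←B2 B4←B2 B5←B0 B6←B4 B7←B4 B8←B6
Dom at joins:
  B4: preds {B2,B3,B7}: {B0,B2} ∩ {B0,B2,B3} ∩ {B0,B2,B4,B7} = {B0,B2}; idom=B2
  B5: preds {B0,B2,B3}: {B0} ∩ {B0,B2} ∩ {B0,B2,B3} = {B0}; idom=B0
  B7: preds {B4,B6}: {B0,B2,B4} ∩ {B0,B2,B4,B6} = {B0,B2,B4}; idom=B4

idom(B7) = B4

Answer: B4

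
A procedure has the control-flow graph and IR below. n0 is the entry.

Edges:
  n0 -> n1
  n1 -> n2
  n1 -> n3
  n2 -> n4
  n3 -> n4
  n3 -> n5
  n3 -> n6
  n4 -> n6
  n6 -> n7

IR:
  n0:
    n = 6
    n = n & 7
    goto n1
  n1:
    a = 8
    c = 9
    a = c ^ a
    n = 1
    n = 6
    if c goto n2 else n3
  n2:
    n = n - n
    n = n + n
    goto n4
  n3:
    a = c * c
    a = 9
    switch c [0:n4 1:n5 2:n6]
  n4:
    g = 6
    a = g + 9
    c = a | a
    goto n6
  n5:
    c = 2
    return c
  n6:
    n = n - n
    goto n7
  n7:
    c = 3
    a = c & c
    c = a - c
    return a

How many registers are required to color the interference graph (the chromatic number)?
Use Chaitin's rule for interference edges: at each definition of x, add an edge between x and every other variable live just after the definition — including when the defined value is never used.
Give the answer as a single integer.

Answer: 3

Derivation:
Per-block:
  n0 def {n} use ∅
  n1 def {a,c,n} use ∅
  n2 def {n} use {n}
  n3 def {a} use {c}
  n4 def {a,c,g} use ∅
  n5 def {c} use ∅
  n6 def {n} use {n}
  n7 def {a,c} use ∅

Live sets:
  n0: in=∅ out=∅
  n1: in=∅ out={c,n}
  n2: in={n} out={n}
  n3: in={c,n} out={n}
  n4: in={n} out={n}
  n5: in=∅ out=∅
  n6: in={n} out=∅
  n7: in=∅ out=∅

Interfere edges:
  a — {c,n}
  c — {a,n}
  g — {n}
  n — {a,c,g}

Chromatic number:
  lower bound: {a,c,n} mutually conflict ⇒ χ ≥ 3
  assign a→r1 c→r2 g→r1 n→r0 — no edge inside a register ⇒ χ ≤ 3
  χ = 3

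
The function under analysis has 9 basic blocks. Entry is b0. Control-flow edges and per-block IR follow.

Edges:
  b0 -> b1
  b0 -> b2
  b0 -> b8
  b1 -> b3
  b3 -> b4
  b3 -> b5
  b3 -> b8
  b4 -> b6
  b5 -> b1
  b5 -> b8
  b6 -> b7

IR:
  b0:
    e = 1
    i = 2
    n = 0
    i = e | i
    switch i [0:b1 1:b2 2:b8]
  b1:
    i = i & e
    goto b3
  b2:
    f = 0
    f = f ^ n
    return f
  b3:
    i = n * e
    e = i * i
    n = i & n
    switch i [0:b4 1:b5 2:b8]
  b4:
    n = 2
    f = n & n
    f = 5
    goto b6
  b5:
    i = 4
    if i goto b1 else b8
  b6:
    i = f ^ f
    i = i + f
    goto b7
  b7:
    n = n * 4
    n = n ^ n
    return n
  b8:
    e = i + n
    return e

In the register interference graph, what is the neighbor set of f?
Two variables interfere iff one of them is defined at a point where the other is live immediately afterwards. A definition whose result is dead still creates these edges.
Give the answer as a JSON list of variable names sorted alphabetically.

Answer: ["i", "n"]

Working:
def/use:
  b0: {e,i,n} / ∅
  b1: {i} / {e,i}
  b2: {f} / {n}
  b3: {e,i,n} / {e,n}
  b4: {f,n} / ∅
  b5: {i} / ∅
  b6: {i} / {f}
  b7: {n} / {n}
  b8: {e} / {i,n}

Liveness:
  b0: in=∅ out={e,i,n}
  b1: in={e,i,n} out={e,n}
  b2: in={n} out=∅
  b3: in={e,n} out={e,i,n}
  b4: in=∅ out={f,n}
  b5: in={e,n} out={e,i,n}
  b6: in={f,n} out={n}
  b7: in={n} out=∅
  b8: in={i,n} out=∅

Interference:
  e: {i,n}
  f: {i,n}
  i: {e,f,n}
  n: {e,f,i}

N(f) = ["i", "n"]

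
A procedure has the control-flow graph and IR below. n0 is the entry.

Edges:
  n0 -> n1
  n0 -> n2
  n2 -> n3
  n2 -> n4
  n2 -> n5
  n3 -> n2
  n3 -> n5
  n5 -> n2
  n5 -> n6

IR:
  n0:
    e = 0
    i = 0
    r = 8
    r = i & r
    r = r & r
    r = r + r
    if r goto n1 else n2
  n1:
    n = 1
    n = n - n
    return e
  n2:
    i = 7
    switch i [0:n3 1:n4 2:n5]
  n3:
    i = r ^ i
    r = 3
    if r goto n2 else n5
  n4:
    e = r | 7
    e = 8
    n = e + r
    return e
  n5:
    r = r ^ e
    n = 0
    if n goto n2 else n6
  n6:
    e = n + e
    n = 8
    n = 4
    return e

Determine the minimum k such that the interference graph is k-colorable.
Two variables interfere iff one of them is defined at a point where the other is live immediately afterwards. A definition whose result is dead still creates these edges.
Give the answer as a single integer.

Block summaries:
  n0 def {e,i,r} use ∅
  n1 def {n} use {e}
  n2 def {i} use ∅
  n3 def {i,r} use {i,r}
  n4 def {e,n} use {r}
  n5 def {n,r} use {e,r}
  n6 def {e,n} use {e,n}

Backward fixpoint:
  n0: in=∅ out={e,r}
  n1: in={e} out=∅
  n2: in={e,r} out={e,i,r}
  n3: in={e,i,r} out={e,r}
  n4: in={r} out=∅
  n5: in={e,r} out={e,n,r}
  n6: in={e,n} out=∅

Interfere edges:
  e↔{i,n,r}
  i↔{e,r}
  n↔{e,r}
  r↔{e,i,n}

Colouring:
  {e,i,r} pairwise interfere (3-clique) ⇒ χ ≥ 3
  3-colouring: c0={e}  c1={r}  c2={i,n}
  χ = 3

Answer: 3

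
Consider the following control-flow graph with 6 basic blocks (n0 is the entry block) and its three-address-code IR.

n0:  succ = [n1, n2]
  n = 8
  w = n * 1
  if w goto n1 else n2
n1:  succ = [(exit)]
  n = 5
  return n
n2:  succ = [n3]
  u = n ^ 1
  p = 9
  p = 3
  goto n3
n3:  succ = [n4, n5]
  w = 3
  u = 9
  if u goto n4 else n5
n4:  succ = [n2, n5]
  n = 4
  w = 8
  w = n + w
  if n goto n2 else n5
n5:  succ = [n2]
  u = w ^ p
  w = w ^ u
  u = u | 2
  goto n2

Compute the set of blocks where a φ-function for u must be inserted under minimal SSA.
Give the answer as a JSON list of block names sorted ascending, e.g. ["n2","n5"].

idom tree: n1←n0 n2←n0 n3←n2 n4←n3 n5←n3
Dom∩ at merges:
  n2: preds {n0,n4,n5}: {n0} ∩ {n0,n2,n3,n4} ∩ {n0,n2,n3,n5} = {n0}; idom=n0
  n5: preds {n3,n4}: {n0,n2,n3} ∩ {n0,n2,n3,n4} = {n0,n2,n3}; idom=n3

DF walk-up:
  n2←n0: walk · to n0
  n2←n4: walk n4→n3→n2 to n0
  n2←n5: walk n5→n3→n2 to n0
  n5←n3: walk · to n3
  n5←n4: walk n4 to n3
  n0: DF=∅
  n1: DF=∅
  n2: DF={n2}
  n3: DF={n2}
  n4: DF={n2,n5}
  n5: DF={n2}

φ for u: defs {n2,n3,n5}
  DF⁺ = {n2}

Answer: ["n2"]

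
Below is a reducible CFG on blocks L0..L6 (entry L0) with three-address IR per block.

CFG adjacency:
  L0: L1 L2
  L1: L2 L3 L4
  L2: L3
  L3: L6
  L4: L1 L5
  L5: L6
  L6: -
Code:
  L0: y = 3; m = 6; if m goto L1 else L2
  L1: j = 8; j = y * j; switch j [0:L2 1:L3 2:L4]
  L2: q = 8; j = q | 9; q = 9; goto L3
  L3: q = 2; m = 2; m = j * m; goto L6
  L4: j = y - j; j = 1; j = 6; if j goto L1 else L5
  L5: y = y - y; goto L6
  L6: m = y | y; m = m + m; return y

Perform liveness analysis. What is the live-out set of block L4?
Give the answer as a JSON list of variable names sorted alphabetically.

Block summaries:
  L0: def={m,y} ue=∅
  L1: def={j} ue={y}
  L2: def={j,q} ue=∅
  L3: def={m,q} ue={j}
  L4: def={j} ue={j,y}
  L5: def={y} ue={y}
  L6: def={m} ue={y}

Liveness:
  L0 li=∅ lo={y}
  L1 li={y} lo={j,y}
  L2 li={y} lo={j,y}
  L3 li={j,y} lo={y}
  L4 li={j,y} lo={y}
  L5 li={y} lo={y}
  L6 li={y} lo=∅

live-out(L4) = ["y"]

Answer: ["y"]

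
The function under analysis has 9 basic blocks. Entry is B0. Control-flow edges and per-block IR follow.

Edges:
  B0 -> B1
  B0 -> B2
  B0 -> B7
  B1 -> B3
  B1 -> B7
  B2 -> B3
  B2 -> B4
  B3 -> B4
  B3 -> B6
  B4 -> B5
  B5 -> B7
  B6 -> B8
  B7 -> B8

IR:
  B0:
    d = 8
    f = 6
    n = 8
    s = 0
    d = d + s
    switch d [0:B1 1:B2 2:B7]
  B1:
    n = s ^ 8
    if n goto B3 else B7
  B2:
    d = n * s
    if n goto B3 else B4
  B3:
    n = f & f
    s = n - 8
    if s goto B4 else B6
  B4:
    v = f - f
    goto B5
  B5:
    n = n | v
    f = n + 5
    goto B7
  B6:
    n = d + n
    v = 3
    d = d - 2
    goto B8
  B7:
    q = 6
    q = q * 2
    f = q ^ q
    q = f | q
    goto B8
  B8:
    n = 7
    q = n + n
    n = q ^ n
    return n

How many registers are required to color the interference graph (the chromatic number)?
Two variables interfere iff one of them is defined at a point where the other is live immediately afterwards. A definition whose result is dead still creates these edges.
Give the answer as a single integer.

Answer: 4

Working:
def/use:
  B0: def={d,f,n,s} ue=∅
  B1: def={n} ue={s}
  B2: def={d} ue={n,s}
  B3: def={n,s} ue={f}
  B4: def={v} ue={f}
  B5: def={f,n} ue={n,v}
  B6: def={d,n,v} ue={d,n}
  B7: def={f,q} ue=∅
  B8: def={n,q} ue=∅

Liveness:
  live B0: ∅→{d,f,n,s}
  live B1: {d,f,s}→{d,f}
  live B2: {f,n,s}→{d,f,n}
  live B3: {d,f}→{d,f,n}
  live B4: {f,n}→{n,v}
  live B5: {n,v}→∅
  live B6: {d,n}→∅
  live B7: ∅→∅
  live B8: ∅→∅

Conflict graph:
  d — {f,n,s,v}
  f — {d,n,q,s}
  n — {d,f,q,s,v}
  q — {f,n}
  s — {d,f,n}
  v — {d,n}

Colouring:
  lower bound: {d,f,n,s} mutually conflict ⇒ χ ≥ 4
  assign d→R1 f→R2 n→R0 q→R1 s→R3 v→R2 — no edge inside a register ⇒ χ ≤ 4
  χ = 4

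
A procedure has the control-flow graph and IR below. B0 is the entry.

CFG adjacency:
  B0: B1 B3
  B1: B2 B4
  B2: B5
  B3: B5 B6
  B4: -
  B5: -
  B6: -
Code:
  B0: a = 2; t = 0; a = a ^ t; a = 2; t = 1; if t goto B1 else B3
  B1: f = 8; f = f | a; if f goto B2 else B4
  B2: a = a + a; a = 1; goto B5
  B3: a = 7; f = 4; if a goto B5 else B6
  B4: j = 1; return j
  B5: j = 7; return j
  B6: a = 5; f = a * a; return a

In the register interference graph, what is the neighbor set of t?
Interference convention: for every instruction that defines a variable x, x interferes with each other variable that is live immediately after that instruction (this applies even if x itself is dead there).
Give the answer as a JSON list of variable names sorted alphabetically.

Per-block:
  B0 def {a,t} use ∅
  B1 def {f} use {a}
  B2 def {a} use {a}
  B3 def {a,f} use ∅
  B4 def {j} use ∅
  B5 def {j} use ∅
  B6 def {a,f} use ∅

Live sets:
  B0: in=∅ out={a}
  B1: in={a} out={a}
  B2: in={a} out=∅
  B3: in=∅ out=∅
  B4: in=∅ out=∅
  B5: in=∅ out=∅
  B6: in=∅ out=∅

Interfere edges:
  a: {f,t}
  f: {a}
  j: ∅
  t: {a}

N(t) = ["a"]

Answer: ["a"]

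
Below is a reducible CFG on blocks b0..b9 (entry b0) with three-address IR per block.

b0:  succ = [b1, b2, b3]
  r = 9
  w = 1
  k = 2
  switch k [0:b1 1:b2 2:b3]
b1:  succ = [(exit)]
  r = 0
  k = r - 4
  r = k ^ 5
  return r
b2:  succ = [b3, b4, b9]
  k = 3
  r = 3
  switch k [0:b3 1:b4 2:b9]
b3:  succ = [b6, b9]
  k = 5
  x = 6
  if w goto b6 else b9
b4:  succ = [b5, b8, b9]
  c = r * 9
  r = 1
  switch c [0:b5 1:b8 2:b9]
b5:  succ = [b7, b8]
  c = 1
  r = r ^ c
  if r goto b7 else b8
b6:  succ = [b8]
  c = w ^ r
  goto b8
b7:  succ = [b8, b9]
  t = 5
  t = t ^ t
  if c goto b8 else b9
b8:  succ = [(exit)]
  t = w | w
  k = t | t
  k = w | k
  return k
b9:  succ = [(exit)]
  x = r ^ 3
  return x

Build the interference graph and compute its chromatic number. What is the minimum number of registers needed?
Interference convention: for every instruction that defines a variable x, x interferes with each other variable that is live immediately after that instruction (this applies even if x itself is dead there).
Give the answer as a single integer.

Per-block:
  b0: def={k,r,w} ue=∅
  b1: def={k,r} ue=∅
  b2: def={k,r} ue=∅
  b3: def={k,x} ue={w}
  b4: def={c,r} ue={r}
  b5: def={c,r} ue={r}
  b6: def={c} ue={r,w}
  b7: def={t} ue={c}
  b8: def={k,t} ue={w}
  b9: def={x} ue={r}

Backward fixpoint:
  b0: in=∅ out={r,w}
  b1: in=∅ out=∅
  b2: in={w} out={r,w}
  b3: in={r,w} out={r,w}
  b4: in={r,w} out={r,w}
  b5: in={r,w} out={c,r,w}
  b6: in={r,w} out={w}
  b7: in={c,r,w} out={r,w}
  b8: in={w} out=∅
  b9: in={r} out=∅

Conflict graph:
  c↔{r,t,w}
  k↔{r,w}
  r↔{c,k,t,w,x}
  t↔{c,r,w}
  w↔{c,k,r,t,x}
  x↔{r,w}

Chromatic number:
  clique {c,r,t,w} ⇒ need ≥ 4
  assign c→R2 k→R2 r→R0 t→R3 w→R1 x→R2 — no edge inside a register ⇒ χ ≤ 4
  χ = 4

Answer: 4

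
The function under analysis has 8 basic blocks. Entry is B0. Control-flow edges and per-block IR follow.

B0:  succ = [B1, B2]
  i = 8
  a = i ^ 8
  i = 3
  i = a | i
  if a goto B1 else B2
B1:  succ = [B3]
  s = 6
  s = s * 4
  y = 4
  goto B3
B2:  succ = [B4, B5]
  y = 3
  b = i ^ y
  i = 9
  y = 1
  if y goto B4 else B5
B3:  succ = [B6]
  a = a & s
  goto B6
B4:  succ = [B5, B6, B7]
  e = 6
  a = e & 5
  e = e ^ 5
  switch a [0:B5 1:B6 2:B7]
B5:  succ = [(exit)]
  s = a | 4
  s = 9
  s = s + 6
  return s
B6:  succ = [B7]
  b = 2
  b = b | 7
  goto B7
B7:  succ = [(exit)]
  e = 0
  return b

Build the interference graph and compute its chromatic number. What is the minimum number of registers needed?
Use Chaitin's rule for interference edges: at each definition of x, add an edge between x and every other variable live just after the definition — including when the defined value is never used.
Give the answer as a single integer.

Block summaries:
  B0 def {a,i} use ∅
  B1 def {s,y} use ∅
  B2 def {b,i,y} use {i}
  B3 def {a} use {a,s}
  B4 def {a,e} use ∅
  B5 def {s} use {a}
  B6 def {b} use ∅
  B7 def {e} use {b}

Live sets:
  B0 li=∅ lo={a,i}
  B1 li={a} lo={a,s}
  B2 li={a,i} lo={a,b}
  B3 li={a,s} lo=∅
  B4 li={b} lo={a,b}
  B5 li={a} lo=∅
  B6 li=∅ lo={b}
  B7 li={b} lo=∅

Interfere edges:
  a: {b,e,i,s,y}
  b: {a,e,i,y}
  e: {a,b}
  i: {a,b,y}
  s: {a,y}
  y: {a,b,i,s}

Chromatic number:
  {a,b,i,y} pairwise interfere (4-clique) ⇒ χ ≥ 4
  assign a→r0 b→r1 e→r2 i→r3 s→r1 y→r2 — no edge inside a register ⇒ χ ≤ 4
  χ = 4

Answer: 4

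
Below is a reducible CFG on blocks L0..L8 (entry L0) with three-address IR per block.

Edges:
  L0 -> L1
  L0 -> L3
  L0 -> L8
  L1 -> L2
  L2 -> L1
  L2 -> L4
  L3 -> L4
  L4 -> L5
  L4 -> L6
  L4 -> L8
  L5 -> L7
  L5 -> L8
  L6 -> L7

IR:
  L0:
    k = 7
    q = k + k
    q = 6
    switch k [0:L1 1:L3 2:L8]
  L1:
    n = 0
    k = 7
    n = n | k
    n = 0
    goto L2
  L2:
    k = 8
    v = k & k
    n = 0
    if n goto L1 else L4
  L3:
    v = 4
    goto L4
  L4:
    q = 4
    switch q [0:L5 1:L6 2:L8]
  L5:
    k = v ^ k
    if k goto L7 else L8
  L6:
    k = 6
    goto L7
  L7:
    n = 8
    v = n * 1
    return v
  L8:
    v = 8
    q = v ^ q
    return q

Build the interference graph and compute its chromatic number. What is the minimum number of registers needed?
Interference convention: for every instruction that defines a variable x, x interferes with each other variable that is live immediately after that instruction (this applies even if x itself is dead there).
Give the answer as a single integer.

def/use:
  L0: def={k,q} ue=∅
  L1: def={k,n} ue=∅
  L2: def={k,n,v} ue=∅
  L3: def={v} ue=∅
  L4: def={q} ue=∅
  L5: def={k} ue={k,v}
  L6: def={k} ue=∅
  L7: def={n,v} ue=∅
  L8: def={q,v} ue={q}

Backward fixpoint:
  L0: in=∅ out={k,q}
  L1: in=∅ out=∅
  L2: in=∅ out={k,v}
  L3: in={k} out={k,v}
  L4: in={k,v} out={k,q,v}
  L5: in={k,q,v} out={q}
  L6: in=∅ out=∅
  L7: in=∅ out=∅
  L8: in={q} out=∅

Interference:
  k: {n,q,v}
  n: {k,v}
  q: {k,v}
  v: {k,n,q}

Registers:
  {k,n,v} pairwise interfere (3-clique) ⇒ χ ≥ 3
  3-colouring: R0={k}  R1={v}  R2={n,q}
  χ = 3

Answer: 3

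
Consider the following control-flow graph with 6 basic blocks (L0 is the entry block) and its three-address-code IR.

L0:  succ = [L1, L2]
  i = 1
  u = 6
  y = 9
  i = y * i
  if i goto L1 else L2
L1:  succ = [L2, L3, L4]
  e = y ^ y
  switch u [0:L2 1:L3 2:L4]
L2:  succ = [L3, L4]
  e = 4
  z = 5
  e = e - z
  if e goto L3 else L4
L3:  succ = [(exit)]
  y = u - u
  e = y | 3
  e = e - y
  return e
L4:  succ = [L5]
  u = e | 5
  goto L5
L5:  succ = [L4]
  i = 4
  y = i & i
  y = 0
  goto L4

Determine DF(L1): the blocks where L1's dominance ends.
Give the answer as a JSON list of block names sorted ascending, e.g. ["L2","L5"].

idom tree: L1←L0 L2←L0 L3←L0 L4←L0 L5←L4
Dom at joins:
  L2: preds {L0,L1}: {L0} ∩ {L0,L1} = {L0}; idom=L0
  L3: preds {L1,L2}: {L0,L1} ∩ {L0,L2} = {L0}; idom=L0
  L4: preds {L1,L2,L5}: {L0,L1} ∩ {L0,L2} ∩ {L0,L4,L5} = {L0}; idom=L0

Frontier:
  join L2 pred L0: · stop@L0
  join L2 pred L1: L1 stop@L0
  join L3 pred L1: L1 stop@L0
  join L3 pred L2: L2 stop@L0
  join L4 pred L1: L1 stop@L0
  join L4 pred L2: L2 stop@L0
  join L4 pred L5: L5→L4 stop@L0
  L0 → ∅
  L1 → {L2,L3,L4}
  L2 → {L3,L4}
  L3 → ∅
  L4 → {L4}
  L5 → {L4}

DF(L1) = ["L2", "L3", "L4"]

Answer: ["L2", "L3", "L4"]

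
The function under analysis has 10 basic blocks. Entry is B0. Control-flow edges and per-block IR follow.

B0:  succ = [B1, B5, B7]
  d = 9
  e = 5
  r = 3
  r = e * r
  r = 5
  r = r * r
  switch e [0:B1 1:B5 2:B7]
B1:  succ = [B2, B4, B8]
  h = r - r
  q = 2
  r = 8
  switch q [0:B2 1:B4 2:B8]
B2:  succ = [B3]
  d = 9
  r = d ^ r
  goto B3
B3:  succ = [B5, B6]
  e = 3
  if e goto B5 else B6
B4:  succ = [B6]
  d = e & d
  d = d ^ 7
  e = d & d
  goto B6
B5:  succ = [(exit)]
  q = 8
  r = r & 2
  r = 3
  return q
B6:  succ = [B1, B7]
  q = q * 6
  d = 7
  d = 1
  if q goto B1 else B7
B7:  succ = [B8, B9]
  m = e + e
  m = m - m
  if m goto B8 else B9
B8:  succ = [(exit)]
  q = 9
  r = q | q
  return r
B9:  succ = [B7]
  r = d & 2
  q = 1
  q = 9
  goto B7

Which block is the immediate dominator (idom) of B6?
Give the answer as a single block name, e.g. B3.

idom tree: B1←B0 B2←B1 B3←B2 B4←B1 B5←B0 B6←B1 B7←B0 B8←B0 B9←B7
Join-block Dom:
  B1: preds {B0,B6}: {B0} ∩ {B0,B1,B6} = {B0}; idom=B0
  B5: preds {B0,B3}: {B0} ∩ {B0,B1,B2,B3} = {B0}; idom=B0
  B6: preds {B3,B4}: {B0,B1,B2,B3} ∩ {B0,B1,B4} = {B0,B1}; idom=B1
  B7: preds {B0,B6,B9}: {B0} ∩ {B0,B1,B6} ∩ {B0,B7,B9} = {B0}; idom=B0
  B8: preds {B1,B7}: {B0,B1} ∩ {B0,B7} = {B0}; idom=B0

idom(B6) = B1

Answer: B1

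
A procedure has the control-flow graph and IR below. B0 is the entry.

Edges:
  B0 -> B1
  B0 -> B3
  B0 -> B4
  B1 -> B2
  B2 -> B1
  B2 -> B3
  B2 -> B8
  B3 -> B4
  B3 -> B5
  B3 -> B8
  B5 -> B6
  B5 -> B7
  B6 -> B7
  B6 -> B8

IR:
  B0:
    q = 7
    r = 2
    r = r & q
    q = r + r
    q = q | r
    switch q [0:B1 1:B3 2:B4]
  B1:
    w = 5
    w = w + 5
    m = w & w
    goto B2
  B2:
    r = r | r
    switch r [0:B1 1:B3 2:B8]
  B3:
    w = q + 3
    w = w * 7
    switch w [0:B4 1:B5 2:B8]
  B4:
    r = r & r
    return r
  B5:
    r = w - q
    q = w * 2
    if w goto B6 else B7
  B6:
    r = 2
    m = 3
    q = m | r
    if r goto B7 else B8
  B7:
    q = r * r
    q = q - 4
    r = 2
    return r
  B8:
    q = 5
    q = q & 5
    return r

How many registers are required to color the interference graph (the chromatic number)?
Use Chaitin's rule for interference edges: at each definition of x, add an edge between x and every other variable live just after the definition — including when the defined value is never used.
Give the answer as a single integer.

Per-block:
  B0 def {q,r} use ∅
  B1 def {m,w} use ∅
  B2 def {r} use {r}
  B3 def {w} use {q}
  B4 def {r} use {r}
  B5 def {q,r} use {q,w}
  B6 def {m,q,r} use ∅
  B7 def {q,r} use {r}
  B8 def {q} use {r}

Live sets:
  B0 li=∅ lo={q,r}
  B1 li={q,r} lo={q,r}
  B2 li={q,r} lo={q,r}
  B3 li={q,r} lo={q,r,w}
  B4 li={r} lo=∅
  B5 li={q,w} lo={r}
  B6 li=∅ lo={r}
  B7 li={r} lo=∅
  B8 li={r} lo=∅

Interfere edges:
  m — {q,r}
  q — {m,r,w}
  r — {m,q,w}
  w — {q,r}

Registers:
  lower bound: {m,q,r} mutually conflict ⇒ χ ≥ 3
  3-colouring: R0={q}  R1={r}  R2={m,w}
  χ = 3

Answer: 3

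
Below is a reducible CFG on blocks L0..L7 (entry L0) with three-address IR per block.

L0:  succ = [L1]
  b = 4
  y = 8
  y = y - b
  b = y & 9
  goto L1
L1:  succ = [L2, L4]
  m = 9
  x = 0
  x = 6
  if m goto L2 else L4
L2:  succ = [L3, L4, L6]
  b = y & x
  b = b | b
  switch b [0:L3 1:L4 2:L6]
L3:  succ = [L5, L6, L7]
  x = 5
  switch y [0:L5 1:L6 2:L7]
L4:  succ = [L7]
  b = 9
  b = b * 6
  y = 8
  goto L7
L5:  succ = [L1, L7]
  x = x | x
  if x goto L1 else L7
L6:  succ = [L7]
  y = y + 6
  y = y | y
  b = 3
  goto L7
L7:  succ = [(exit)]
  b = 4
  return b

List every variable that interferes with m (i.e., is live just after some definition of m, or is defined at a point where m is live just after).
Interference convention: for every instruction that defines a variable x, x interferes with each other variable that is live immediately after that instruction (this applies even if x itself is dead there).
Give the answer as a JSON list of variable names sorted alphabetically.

Answer: ["x", "y"]

Working:
Block summaries:
  L0 def {b,y} use ∅
  L1 def {m,x} use ∅
  L2 def {b} use {x,y}
  L3 def {x} use {y}
  L4 def {b,y} use ∅
  L5 def {x} use {x}
  L6 def {b,y} use {y}
  L7 def {b} use ∅

Live sets:
  L0 li=∅ lo={y}
  L1 li={y} lo={x,y}
  L2 li={x,y} lo={y}
  L3 li={y} lo={x,y}
  L4 li=∅ lo=∅
  L5 li={x,y} lo={y}
  L6 li={y} lo=∅
  L7 li=∅ lo=∅

Conflict graph:
  b: {y}
  m: {x,y}
  x: {m,y}
  y: {b,m,x}

N(m) = ["x", "y"]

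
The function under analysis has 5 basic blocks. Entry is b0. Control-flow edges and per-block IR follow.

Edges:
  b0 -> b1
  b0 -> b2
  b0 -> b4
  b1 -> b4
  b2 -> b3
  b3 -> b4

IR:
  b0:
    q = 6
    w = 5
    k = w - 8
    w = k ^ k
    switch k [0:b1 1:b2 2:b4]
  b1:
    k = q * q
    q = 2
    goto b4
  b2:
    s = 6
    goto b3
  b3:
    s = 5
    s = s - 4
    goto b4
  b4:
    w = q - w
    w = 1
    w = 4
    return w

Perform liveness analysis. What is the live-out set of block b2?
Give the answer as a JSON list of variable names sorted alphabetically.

Per-block:
  b0: def={k,q,w} ue=∅
  b1: def={k,q} ue={q}
  b2: def={s} ue=∅
  b3: def={s} ue=∅
  b4: def={w} ue={q,w}

Liveness:
  b0 li=∅ lo={q,w}
  b1 li={q,w} lo={q,w}
  b2 li={q,w} lo={q,w}
  b3 li={q,w} lo={q,w}
  b4 li={q,w} lo=∅

live-out(b2) = ["q", "w"]

Answer: ["q", "w"]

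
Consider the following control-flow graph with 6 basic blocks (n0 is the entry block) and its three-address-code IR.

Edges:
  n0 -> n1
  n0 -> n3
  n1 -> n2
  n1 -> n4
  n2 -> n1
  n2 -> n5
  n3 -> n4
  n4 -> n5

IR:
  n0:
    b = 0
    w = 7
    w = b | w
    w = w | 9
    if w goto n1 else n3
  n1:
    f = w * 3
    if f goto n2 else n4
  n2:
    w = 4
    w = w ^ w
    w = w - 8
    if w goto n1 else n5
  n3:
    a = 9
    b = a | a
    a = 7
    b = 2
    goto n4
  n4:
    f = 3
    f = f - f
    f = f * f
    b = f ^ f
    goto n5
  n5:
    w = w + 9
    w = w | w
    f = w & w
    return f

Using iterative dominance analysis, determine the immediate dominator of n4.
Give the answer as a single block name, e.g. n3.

idom tree: n1←n0 n2←n1 n3←n0 n4←n0 n5←n0
Dom at joins:
  n1: preds {n0,n2}: {n0} ∩ {n0,n1,n2} = {n0}; idom=n0
  n4: preds {n1,n3}: {n0,n1} ∩ {n0,n3} = {n0}; idom=n0
  n5: preds {n2,n4}: {n0,n1,n2} ∩ {n0,n4} = {n0}; idom=n0

idom(n4) = n0

Answer: n0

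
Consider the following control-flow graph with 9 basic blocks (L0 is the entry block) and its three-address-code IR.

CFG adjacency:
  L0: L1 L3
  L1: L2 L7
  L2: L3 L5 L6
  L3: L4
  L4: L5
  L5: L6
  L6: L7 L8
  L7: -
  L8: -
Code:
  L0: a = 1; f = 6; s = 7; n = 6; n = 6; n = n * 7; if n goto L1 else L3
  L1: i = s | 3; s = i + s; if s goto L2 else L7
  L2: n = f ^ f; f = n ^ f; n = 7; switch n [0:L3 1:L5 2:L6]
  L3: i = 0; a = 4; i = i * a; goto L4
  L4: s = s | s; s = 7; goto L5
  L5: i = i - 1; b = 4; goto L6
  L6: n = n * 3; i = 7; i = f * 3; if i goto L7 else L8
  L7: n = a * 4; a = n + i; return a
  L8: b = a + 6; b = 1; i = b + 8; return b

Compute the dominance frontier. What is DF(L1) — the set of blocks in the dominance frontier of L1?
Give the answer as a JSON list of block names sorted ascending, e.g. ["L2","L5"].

Answer: ["L3", "L5", "L6", "L7"]

Analysis:
idom tree: L1←L0 L2←L1 L3←L0 L4←L3 L5←L0 L6←L0 L7←L0 L8←L6
Join-block Dom:
  L3: preds {L0,L2}: {L0} ∩ {L0,L1,L2} = {L0}; idom=L0
  L5: preds {L2,L4}: {L0,L1,L2} ∩ {L0,L3,L4} = {L0}; idom=L0
  L6: preds {L2,L5}: {L0,L1,L2} ∩ {L0,L5} = {L0}; idom=L0
  L7: preds {L1,L6}: {L0,L1} ∩ {L0,L6} = {L0}; idom=L0

DF walk-up:
  join L3 pred L0: · stop@L0
  join L3 pred L2: L2→L1 stop@L0
  join L5 pred L2: L2→L1 stop@L0
  join L5 pred L4: L4→L3 stop@L0
  join L6 pred L2: L2→L1 stop@L0
  join L6 pred L5: L5 stop@L0
  join L7 pred L1: L1 stop@L0
  join L7 pred L6: L6 stop@L0
  DF(L0)=∅
  DF(L1)={L3,L5,L6,L7}
  DF(L2)={L3,L5,L6}
  DF(L3)={L5}
  DF(L4)={L5}
  DF(L5)={L6}
  DF(L6)={L7}
  DF(L7)=∅
  DF(L8)=∅

DF(L1) = ["L3", "L5", "L6", "L7"]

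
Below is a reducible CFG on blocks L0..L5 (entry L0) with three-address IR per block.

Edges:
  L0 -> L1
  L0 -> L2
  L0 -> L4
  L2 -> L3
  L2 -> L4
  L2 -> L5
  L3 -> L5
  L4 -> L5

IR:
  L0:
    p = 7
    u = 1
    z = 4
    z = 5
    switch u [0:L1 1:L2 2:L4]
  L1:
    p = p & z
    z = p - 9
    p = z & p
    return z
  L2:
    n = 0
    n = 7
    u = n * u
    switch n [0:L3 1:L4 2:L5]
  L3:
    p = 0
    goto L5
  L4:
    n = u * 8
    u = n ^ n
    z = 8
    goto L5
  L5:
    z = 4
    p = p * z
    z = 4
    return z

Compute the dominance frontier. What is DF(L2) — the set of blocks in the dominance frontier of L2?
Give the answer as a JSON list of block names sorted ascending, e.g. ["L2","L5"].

Answer: ["L4", "L5"]

Derivation:
idom tree: L1←L0 L2←L0 L3←L2 L4←L0 L5←L0
Dom∩ at merges:
  L4: preds {L0,L2}: {L0} ∩ {L0,L2} = {L0}; idom=L0
  L5: preds {L2,L3,L4}: {L0,L2} ∩ {L0,L2,L3} ∩ {L0,L4} = {L0}; idom=L0

Frontier:
  join L4 pred L0: · stop@L0
  join L4 pred L2: L2 stop@L0
  join L5 pred L2: L2 stop@L0
  join L5 pred L3: L3→L2 stop@L0
  join L5 pred L4: L4 stop@L0
  DF(L0)=∅
  DF(L1)=∅
  DF(L2)={L4,L5}
  DF(L3)={L5}
  DF(L4)={L5}
  DF(L5)=∅

DF(L2) = ["L4", "L5"]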